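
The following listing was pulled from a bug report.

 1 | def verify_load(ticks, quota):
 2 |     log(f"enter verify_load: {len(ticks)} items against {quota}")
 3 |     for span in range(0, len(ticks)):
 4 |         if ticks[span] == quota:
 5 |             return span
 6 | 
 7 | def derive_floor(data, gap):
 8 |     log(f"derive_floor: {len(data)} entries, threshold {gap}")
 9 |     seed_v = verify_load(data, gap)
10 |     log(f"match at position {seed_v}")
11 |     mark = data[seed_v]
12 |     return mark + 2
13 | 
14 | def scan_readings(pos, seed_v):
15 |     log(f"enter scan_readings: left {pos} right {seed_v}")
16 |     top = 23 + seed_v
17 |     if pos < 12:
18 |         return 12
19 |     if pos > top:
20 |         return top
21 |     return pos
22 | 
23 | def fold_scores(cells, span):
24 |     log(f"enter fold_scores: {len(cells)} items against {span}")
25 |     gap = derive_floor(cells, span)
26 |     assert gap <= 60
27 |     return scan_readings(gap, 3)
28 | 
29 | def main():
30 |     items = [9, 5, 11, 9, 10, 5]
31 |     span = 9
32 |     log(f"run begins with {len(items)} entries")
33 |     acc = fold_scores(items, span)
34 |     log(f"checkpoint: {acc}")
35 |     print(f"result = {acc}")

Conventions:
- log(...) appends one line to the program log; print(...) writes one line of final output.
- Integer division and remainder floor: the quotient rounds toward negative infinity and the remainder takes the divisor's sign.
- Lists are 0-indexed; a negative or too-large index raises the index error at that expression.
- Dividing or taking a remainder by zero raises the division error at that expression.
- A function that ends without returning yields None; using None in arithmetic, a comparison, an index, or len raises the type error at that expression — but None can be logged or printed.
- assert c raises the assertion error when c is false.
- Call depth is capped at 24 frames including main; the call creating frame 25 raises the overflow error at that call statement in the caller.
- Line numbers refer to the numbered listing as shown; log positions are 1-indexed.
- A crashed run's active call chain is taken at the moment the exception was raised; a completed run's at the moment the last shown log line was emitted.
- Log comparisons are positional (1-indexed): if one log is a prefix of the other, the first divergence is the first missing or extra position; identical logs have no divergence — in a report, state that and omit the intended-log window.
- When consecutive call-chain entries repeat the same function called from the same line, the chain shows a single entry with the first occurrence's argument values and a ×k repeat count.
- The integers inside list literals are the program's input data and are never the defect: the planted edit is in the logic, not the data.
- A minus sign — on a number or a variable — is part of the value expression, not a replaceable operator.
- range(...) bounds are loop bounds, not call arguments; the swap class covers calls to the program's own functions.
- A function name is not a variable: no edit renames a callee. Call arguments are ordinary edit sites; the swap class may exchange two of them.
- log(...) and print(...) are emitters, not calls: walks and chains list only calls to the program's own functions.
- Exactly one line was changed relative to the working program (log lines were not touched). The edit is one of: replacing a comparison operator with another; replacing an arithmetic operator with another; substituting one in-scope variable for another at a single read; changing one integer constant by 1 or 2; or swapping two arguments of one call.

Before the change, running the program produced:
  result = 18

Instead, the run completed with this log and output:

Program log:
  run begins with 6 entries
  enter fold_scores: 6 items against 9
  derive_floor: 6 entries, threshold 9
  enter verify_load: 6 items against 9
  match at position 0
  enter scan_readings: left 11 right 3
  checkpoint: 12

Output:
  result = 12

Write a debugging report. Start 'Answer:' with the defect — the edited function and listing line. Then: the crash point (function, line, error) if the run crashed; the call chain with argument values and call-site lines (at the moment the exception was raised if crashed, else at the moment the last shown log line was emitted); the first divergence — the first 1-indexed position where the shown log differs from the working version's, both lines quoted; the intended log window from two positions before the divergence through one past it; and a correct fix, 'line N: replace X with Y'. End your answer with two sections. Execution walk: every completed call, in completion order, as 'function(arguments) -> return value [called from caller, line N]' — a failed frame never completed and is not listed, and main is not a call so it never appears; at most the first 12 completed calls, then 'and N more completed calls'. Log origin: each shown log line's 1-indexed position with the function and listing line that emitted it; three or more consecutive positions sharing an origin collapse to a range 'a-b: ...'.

Answer: the defect is in derive_floor at line 12.
Key fact: The earliest visible damage is log position 6 — 'enter scan_readings: left 11 right 3' rather than the intended 'enter scan_readings: left 18 right 3'.
Call chain: main.
First divergence: at position 6 the run shows 'enter scan_readings: left 11 right 3' where the working version logs 'enter scan_readings: left 18 right 3'.
Intended log window:
  4: enter verify_load: 6 items against 9
  5: match at position 0
  6: enter scan_readings: left 18 right 3
  7: checkpoint: 18
Execution walk:
  verify_load([9, 5, 11, 9, 10, 5], 9) -> 0  [called from derive_floor, line 9]
  derive_floor([9, 5, 11, 9, 10, 5], 9) -> 11  [called from fold_scores, line 25]
  scan_readings(11, 3) -> 12  [called from fold_scores, line 27]
  fold_scores([9, 5, 11, 9, 10, 5], 9) -> 12  [called from main, line 33]
Log origins:
  1 — main, line 32
  2 — fold_scores, line 24
  3 — derive_floor, line 8
  4 — verify_load, line 2
  5 — derive_floor, line 10
  6 — scan_readings, line 15
  7 — main, line 34
A correct fix: line 12: replace `+` with `*`.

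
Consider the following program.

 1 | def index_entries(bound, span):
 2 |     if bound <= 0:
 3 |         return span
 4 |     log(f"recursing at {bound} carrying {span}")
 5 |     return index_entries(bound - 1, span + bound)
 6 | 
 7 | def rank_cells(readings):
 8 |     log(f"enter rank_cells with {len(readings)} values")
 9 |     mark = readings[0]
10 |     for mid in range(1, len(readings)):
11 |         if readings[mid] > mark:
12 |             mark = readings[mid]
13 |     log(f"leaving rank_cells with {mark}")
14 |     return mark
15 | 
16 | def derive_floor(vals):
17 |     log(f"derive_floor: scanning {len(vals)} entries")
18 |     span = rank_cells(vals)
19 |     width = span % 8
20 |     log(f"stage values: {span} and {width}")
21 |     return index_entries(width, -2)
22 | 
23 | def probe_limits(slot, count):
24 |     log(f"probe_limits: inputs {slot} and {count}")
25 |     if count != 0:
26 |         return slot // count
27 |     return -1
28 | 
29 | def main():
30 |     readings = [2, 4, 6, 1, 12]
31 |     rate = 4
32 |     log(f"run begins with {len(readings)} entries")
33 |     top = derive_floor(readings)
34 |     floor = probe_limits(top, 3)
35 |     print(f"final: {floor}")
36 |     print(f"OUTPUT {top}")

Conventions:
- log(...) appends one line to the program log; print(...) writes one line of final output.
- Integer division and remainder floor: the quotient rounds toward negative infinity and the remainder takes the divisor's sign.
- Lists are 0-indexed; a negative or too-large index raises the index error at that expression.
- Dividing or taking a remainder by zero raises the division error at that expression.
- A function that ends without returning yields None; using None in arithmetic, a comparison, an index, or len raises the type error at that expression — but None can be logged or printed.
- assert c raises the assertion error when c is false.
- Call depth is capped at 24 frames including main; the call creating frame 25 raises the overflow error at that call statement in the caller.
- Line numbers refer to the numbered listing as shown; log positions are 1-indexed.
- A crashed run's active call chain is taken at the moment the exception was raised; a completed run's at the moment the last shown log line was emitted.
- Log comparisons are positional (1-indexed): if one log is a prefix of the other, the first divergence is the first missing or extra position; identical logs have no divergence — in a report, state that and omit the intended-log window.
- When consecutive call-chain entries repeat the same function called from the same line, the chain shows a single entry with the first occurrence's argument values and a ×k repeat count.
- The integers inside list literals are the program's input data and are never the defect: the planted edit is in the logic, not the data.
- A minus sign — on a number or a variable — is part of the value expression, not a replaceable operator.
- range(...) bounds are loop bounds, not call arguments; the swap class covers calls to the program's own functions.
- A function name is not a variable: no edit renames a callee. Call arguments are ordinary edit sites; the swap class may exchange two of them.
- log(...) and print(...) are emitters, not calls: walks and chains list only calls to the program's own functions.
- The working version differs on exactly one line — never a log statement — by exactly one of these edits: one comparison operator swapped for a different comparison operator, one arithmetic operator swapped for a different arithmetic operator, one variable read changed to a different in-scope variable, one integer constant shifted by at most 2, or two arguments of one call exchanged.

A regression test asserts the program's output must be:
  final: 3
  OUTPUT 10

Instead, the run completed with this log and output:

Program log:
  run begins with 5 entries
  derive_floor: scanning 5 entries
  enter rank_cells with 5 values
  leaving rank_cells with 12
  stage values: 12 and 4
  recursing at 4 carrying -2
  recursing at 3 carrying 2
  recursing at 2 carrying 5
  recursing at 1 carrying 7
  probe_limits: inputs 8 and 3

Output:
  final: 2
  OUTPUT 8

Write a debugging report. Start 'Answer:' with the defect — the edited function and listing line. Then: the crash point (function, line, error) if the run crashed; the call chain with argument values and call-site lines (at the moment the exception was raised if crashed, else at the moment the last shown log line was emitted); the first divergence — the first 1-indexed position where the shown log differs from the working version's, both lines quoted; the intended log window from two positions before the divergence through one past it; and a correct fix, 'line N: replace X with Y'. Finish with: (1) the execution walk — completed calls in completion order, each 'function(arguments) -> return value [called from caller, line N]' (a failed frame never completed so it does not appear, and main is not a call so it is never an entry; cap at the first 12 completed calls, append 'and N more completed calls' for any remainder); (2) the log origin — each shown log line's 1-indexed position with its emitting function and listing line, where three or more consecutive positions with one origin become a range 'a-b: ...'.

Answer: the defect is in derive_floor at line 21.
Key observation: Everything matches until log position 6, which reads 'recursing at 4 carrying -2' in place of 'recursing at 4 carrying 0'.
Call chain: main -> probe_limits(8, 3) (called at line 34).
First divergence: position 6; shown 'recursing at 4 carrying -2' vs intended 'recursing at 4 carrying 0'.
Intended log window:
  4: leaving rank_cells with 12
  5: stage values: 12 and 4
  6: recursing at 4 carrying 0
  7: recursing at 3 carrying 4
Execution walk:
  rank_cells([2, 4, 6, 1, 12]) -> 12  [called from derive_floor, line 18]
  index_entries(0, 8) -> 8  [called from index_entries, line 5]
  index_entries(1, 7) -> 8  [called from index_entries, line 5]
  index_entries(2, 5) -> 8  [called from index_entries, line 5]
  index_entries(3, 2) -> 8  [called from index_entries, line 5]
  index_entries(4, -2) -> 8  [called from derive_floor, line 21]
  derive_floor([2, 4, 6, 1, 12]) -> 8  [called from main, line 33]
  probe_limits(8, 3) -> 2  [called from main, line 34]
Origin of each log line:
  1: logged in main at line 32
  2: logged in derive_floor at line 17
  3: logged in rank_cells at line 8
  4: logged in rank_cells at line 13
  5: logged in derive_floor at line 20
  6-9: logged in index_entries at line 4
  10: logged in probe_limits at line 24
A correct fix: line 21: replace `-2` with `0`.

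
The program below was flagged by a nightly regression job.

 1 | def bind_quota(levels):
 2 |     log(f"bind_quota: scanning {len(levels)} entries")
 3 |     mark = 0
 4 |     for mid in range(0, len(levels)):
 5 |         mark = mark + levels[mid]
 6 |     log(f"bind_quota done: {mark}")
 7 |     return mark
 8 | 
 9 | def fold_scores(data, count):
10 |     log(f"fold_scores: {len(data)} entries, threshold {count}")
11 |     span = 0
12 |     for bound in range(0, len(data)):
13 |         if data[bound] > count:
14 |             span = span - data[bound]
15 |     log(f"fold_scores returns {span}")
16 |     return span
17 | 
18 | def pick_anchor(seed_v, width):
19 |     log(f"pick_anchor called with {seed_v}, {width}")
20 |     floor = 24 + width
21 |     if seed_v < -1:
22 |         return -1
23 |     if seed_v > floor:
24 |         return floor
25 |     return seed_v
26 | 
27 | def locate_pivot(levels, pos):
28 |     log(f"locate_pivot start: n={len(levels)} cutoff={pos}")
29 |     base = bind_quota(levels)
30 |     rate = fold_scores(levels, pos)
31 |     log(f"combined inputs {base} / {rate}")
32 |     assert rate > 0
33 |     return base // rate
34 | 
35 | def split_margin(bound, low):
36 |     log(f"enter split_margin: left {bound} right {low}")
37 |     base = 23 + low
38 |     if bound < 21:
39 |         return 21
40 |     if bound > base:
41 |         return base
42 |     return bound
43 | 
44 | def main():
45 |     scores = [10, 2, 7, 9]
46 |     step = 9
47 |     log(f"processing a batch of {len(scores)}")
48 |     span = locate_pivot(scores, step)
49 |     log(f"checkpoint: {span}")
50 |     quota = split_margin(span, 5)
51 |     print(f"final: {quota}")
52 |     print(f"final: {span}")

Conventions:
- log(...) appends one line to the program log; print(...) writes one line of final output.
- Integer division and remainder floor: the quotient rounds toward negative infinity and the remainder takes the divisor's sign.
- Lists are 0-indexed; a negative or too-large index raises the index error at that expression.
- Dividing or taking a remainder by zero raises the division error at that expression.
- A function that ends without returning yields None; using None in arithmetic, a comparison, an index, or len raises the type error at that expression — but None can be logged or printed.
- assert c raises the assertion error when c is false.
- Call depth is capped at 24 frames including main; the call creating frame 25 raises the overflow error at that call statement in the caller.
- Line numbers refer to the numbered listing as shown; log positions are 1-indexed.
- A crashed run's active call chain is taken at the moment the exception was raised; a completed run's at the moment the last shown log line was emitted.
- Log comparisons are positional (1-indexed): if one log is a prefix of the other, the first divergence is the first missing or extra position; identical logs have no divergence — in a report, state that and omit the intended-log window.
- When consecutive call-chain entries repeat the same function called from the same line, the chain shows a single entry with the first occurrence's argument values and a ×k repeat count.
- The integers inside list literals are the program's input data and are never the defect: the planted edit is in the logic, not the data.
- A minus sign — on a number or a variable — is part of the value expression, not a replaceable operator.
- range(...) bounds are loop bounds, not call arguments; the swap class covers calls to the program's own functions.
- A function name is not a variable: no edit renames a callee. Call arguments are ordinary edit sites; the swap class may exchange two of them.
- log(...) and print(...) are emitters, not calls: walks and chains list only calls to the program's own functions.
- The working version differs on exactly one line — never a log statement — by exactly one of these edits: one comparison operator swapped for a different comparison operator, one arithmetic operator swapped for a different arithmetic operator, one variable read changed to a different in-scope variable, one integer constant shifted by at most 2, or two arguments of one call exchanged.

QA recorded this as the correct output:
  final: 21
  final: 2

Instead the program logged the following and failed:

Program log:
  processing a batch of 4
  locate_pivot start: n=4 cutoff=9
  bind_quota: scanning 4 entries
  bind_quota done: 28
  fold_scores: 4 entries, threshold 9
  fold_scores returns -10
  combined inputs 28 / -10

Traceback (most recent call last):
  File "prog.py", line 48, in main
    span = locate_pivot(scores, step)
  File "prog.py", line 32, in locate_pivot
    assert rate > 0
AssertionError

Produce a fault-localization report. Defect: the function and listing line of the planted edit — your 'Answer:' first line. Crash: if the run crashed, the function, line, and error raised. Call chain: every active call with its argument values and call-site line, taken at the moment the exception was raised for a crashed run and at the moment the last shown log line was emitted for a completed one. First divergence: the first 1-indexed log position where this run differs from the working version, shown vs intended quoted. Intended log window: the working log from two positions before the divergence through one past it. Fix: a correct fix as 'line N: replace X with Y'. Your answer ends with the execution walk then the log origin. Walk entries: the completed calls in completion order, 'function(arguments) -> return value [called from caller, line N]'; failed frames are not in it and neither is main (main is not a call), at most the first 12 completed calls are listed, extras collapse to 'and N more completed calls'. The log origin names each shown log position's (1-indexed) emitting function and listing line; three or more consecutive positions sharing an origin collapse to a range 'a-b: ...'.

Answer: the defect is in fold_scores at line 14.
Key observation: Log line 6 is where behavior first shows: 'fold_scores returns -10' appears instead of 'fold_scores returns 10'.
Crash: locate_pivot, line 32, AssertionError.
Call chain: main -> locate_pivot([10, 2, 7, 9], 9) (called at line 48).
First divergence: at position 6 the run shows 'fold_scores returns -10' where the working version logs 'fold_scores returns 10'.
Intended log window:
  4: bind_quota done: 28
  5: fold_scores: 4 entries, threshold 9
  6: fold_scores returns 10
  7: combined inputs 28 / 10
Execution walk:
  bind_quota([10, 2, 7, 9]) -> 28  [called from locate_pivot, line 29]
  fold_scores([10, 2, 7, 9], 9) -> -10  [called from locate_pivot, line 30]
Log origins:
  1: from main, line 47
  2: from locate_pivot, line 28
  3: from bind_quota, line 2
  4: from bind_quota, line 6
  5: from fold_scores, line 10
  6: from fold_scores, line 15
  7: from locate_pivot, line 31
A correct fix: line 14: replace `-` with `+`.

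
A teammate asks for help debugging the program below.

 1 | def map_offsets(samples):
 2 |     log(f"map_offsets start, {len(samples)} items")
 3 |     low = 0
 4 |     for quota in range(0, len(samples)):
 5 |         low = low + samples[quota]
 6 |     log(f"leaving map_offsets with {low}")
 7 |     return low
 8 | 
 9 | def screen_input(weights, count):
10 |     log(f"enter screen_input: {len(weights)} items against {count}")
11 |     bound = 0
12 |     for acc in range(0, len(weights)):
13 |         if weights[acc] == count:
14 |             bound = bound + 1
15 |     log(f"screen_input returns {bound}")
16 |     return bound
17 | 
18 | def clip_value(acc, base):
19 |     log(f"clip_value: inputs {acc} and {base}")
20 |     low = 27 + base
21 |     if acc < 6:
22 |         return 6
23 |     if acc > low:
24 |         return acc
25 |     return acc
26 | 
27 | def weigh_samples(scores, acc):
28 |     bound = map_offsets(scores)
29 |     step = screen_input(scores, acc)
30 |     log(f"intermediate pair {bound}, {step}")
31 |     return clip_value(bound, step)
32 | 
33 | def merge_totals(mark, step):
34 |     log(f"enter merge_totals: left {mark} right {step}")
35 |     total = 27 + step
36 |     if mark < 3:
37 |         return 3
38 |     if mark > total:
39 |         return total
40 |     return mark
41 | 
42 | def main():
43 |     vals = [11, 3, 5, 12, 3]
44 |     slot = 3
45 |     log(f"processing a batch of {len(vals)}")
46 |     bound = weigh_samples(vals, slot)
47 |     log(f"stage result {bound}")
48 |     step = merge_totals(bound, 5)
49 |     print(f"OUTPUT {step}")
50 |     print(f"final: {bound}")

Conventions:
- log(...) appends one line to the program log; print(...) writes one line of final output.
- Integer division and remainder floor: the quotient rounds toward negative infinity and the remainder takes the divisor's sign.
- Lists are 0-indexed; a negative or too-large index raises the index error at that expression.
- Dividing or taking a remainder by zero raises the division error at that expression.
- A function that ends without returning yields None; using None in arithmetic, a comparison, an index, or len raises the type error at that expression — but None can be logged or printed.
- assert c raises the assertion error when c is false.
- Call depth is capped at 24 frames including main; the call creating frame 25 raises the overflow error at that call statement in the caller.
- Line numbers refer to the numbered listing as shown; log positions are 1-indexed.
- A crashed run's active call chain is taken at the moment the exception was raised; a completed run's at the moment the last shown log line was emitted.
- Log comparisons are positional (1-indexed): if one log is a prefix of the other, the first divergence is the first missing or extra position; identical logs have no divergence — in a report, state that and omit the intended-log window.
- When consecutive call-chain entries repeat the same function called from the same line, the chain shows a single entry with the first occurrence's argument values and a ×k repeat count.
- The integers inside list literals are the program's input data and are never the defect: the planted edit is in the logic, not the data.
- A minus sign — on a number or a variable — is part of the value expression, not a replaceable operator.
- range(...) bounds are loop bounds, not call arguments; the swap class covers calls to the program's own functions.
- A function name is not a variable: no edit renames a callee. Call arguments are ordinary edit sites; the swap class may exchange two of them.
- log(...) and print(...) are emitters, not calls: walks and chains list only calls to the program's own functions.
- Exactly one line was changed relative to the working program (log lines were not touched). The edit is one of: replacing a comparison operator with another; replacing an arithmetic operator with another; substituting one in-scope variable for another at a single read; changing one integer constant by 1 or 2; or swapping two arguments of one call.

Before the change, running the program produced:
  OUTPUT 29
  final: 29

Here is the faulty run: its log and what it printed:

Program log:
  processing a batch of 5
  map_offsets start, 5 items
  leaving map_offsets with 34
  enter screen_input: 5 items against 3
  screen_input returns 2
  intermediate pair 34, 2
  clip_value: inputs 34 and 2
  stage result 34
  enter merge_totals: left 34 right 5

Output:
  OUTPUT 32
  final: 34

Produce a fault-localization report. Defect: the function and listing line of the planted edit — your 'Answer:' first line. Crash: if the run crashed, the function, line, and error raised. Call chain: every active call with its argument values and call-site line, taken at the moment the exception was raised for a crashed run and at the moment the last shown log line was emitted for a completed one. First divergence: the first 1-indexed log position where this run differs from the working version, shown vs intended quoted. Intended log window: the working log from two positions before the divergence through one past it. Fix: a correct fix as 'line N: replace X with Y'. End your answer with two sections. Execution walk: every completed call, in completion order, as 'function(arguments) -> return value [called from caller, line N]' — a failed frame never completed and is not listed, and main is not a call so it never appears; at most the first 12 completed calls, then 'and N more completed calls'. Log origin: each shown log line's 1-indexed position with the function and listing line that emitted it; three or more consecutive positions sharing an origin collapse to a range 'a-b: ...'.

Answer: the defect is in clip_value at line 24.
Core observation: The log first diverges at position 8: the faulty run prints 'stage result 34' where the working version prints 'stage result 29'.
Call chain: main -> merge_totals(34, 5) (called at line 48).
First divergence: position 8 — the shown line 'stage result 34' should read 'stage result 29'.
Intended log window:
  6: intermediate pair 34, 2
  7: clip_value: inputs 34 and 2
  8: stage result 29
  9: enter merge_totals: left 29 right 5
Execution walk:
  map_offsets([11, 3, 5, 12, 3]) -> 34  [called from weigh_samples, line 28]
  screen_input([11, 3, 5, 12, 3], 3) -> 2  [called from weigh_samples, line 29]
  clip_value(34, 2) -> 34  [called from weigh_samples, line 31]
  weigh_samples([11, 3, 5, 12, 3], 3) -> 34  [called from main, line 46]
  merge_totals(34, 5) -> 32  [called from main, line 48]
Origin of each log line:
  1: from main, line 45
  2: from map_offsets, line 2
  3: from map_offsets, line 6
  4: from screen_input, line 10
  5: from screen_input, line 15
  6: from weigh_samples, line 30
  7: from clip_value, line 19
  8: from main, line 47
  9: from merge_totals, line 34
A correct fix: line 24: replace `acc` with `low`.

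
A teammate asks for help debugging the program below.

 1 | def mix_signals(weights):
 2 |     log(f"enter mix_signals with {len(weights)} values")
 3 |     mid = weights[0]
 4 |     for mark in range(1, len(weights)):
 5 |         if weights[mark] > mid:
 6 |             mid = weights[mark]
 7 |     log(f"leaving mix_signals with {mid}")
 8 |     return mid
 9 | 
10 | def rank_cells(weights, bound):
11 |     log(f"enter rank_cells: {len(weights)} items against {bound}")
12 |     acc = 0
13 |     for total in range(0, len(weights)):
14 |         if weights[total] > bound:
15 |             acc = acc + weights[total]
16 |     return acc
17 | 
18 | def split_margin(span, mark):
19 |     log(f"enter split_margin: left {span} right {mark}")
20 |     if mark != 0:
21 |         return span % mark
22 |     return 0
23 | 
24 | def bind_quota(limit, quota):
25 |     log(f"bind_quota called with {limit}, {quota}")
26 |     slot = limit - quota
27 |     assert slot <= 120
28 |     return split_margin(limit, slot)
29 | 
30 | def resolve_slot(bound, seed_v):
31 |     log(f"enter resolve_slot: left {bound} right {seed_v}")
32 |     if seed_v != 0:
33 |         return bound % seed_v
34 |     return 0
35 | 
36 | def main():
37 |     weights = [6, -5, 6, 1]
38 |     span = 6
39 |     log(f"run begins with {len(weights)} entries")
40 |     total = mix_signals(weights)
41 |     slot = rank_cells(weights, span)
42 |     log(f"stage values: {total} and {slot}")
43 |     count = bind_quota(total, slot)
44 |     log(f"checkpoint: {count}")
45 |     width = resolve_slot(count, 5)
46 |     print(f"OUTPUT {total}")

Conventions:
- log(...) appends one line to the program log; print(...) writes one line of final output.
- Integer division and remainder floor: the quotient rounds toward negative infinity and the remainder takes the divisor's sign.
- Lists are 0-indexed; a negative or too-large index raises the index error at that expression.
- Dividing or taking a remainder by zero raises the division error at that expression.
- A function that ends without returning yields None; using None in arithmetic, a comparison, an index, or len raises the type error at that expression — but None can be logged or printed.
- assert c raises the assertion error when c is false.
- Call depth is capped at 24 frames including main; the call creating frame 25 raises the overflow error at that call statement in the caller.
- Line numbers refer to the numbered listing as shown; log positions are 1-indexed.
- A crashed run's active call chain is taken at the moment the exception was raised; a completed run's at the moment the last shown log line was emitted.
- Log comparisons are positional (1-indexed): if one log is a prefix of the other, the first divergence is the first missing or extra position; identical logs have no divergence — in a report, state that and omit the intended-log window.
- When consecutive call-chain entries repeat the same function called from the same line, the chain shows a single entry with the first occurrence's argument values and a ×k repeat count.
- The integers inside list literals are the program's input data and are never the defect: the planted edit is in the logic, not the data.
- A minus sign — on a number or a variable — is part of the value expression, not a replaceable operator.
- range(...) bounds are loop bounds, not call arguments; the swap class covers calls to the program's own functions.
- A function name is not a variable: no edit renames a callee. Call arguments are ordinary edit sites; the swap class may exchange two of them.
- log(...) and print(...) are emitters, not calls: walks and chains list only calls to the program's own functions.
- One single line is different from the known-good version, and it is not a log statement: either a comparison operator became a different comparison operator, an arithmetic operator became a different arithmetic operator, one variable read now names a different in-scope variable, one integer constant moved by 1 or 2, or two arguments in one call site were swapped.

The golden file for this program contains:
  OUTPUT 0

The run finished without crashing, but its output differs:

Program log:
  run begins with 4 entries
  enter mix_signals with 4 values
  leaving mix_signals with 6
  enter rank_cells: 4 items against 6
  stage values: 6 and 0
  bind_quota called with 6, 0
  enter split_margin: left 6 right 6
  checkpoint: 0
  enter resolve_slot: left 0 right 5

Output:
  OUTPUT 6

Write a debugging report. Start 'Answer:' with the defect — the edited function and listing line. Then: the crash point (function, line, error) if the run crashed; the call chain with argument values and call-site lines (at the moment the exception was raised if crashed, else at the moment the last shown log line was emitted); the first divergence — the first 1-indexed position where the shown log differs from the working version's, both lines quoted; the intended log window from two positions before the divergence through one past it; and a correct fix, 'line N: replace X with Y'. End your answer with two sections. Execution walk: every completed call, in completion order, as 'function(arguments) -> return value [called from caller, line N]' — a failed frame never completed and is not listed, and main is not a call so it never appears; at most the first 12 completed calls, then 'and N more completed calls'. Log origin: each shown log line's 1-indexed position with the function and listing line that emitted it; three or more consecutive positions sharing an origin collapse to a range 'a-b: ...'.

Answer: the defect is in main at line 46.
Key observation: The logs agree in full; only the final output differs.
Call chain: main -> resolve_slot(0, 5) (called at line 45).
First divergence: none; the two logs match at every position.
Execution walk:
  mix_signals([6, -5, 6, 1]) -> 6  [called from main, line 40]
  rank_cells([6, -5, 6, 1], 6) -> 0  [called from main, line 41]
  split_margin(6, 6) -> 0  [called from bind_quota, line 28]
  bind_quota(6, 0) -> 0  [called from main, line 43]
  resolve_slot(0, 5) -> 0  [called from main, line 45]
Origin of each log line:
  1: emitted by main (line 39)
  2: emitted by mix_signals (line 2)
  3: emitted by mix_signals (line 7)
  4: emitted by rank_cells (line 11)
  5: emitted by main (line 42)
  6: emitted by bind_quota (line 25)
  7: emitted by split_margin (line 19)
  8: emitted by main (line 44)
  9: emitted by resolve_slot (line 31)
A correct fix: line 46: replace `total` with `width`.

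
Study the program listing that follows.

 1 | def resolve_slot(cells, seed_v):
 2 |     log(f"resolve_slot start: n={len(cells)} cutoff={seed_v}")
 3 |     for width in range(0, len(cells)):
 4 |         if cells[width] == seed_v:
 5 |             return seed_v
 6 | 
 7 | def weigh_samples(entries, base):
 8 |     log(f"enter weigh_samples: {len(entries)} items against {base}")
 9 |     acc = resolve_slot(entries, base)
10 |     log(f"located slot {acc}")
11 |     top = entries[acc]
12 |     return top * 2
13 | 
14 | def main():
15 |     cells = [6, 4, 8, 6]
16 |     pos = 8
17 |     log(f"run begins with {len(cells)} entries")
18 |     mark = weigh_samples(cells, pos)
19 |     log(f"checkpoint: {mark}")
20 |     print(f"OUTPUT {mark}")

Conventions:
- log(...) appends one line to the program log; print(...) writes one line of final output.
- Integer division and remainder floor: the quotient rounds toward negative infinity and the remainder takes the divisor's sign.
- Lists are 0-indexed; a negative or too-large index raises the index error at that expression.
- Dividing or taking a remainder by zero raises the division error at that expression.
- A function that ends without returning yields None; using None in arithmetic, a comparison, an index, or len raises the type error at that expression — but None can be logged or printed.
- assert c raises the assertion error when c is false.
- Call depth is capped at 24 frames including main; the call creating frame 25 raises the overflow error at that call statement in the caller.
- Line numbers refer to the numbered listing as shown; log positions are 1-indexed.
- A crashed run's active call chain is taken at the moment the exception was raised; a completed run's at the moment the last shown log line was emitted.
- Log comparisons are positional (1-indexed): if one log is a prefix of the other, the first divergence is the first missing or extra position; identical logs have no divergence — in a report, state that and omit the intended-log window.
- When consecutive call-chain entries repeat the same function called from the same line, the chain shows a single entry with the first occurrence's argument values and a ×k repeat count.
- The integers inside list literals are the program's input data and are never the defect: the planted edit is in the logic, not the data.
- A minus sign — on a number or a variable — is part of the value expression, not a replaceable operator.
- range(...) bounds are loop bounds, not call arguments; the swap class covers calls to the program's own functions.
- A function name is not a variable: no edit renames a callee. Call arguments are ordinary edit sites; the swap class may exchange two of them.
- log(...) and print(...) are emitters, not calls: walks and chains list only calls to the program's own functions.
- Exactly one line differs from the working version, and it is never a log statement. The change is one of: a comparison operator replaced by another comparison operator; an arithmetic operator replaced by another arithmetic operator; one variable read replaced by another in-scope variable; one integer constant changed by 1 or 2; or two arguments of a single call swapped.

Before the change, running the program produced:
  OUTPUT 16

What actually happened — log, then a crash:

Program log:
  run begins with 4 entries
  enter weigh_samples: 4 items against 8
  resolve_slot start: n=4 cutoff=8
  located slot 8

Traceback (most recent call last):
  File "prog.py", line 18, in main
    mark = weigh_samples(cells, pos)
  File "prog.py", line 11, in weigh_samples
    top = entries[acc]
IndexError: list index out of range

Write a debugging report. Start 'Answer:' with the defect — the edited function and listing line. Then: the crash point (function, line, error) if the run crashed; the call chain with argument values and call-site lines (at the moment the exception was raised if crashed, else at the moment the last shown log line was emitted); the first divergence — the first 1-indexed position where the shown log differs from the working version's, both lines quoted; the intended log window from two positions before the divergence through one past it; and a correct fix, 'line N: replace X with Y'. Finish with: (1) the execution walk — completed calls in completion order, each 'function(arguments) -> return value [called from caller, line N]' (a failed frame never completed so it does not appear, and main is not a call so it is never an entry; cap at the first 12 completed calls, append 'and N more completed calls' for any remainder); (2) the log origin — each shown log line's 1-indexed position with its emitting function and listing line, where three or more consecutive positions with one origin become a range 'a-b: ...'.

Answer: the defect is in resolve_slot at line 5.
Core observation: The earliest visible damage is log position 4 — 'located slot 8' rather than the intended 'located slot 2'.
Crash: weigh_samples, line 11, IndexError.
Call chain: main -> weigh_samples([6, 4, 8, 6], 8) (called at line 18).
First divergence: position 4; shown 'located slot 8' vs intended 'located slot 2'.
Intended log window:
  2: enter weigh_samples: 4 items against 8
  3: resolve_slot start: n=4 cutoff=8
  4: located slot 2
  5: checkpoint: 16
Execution walk:
  resolve_slot([6, 4, 8, 6], 8) -> 8  [called from weigh_samples, line 9]
Origin of each log line:
  1: from main, line 17
  2: from weigh_samples, line 8
  3: from resolve_slot, line 2
  4: from weigh_samples, line 10
A correct fix: line 5: replace `seed_v` with `width`.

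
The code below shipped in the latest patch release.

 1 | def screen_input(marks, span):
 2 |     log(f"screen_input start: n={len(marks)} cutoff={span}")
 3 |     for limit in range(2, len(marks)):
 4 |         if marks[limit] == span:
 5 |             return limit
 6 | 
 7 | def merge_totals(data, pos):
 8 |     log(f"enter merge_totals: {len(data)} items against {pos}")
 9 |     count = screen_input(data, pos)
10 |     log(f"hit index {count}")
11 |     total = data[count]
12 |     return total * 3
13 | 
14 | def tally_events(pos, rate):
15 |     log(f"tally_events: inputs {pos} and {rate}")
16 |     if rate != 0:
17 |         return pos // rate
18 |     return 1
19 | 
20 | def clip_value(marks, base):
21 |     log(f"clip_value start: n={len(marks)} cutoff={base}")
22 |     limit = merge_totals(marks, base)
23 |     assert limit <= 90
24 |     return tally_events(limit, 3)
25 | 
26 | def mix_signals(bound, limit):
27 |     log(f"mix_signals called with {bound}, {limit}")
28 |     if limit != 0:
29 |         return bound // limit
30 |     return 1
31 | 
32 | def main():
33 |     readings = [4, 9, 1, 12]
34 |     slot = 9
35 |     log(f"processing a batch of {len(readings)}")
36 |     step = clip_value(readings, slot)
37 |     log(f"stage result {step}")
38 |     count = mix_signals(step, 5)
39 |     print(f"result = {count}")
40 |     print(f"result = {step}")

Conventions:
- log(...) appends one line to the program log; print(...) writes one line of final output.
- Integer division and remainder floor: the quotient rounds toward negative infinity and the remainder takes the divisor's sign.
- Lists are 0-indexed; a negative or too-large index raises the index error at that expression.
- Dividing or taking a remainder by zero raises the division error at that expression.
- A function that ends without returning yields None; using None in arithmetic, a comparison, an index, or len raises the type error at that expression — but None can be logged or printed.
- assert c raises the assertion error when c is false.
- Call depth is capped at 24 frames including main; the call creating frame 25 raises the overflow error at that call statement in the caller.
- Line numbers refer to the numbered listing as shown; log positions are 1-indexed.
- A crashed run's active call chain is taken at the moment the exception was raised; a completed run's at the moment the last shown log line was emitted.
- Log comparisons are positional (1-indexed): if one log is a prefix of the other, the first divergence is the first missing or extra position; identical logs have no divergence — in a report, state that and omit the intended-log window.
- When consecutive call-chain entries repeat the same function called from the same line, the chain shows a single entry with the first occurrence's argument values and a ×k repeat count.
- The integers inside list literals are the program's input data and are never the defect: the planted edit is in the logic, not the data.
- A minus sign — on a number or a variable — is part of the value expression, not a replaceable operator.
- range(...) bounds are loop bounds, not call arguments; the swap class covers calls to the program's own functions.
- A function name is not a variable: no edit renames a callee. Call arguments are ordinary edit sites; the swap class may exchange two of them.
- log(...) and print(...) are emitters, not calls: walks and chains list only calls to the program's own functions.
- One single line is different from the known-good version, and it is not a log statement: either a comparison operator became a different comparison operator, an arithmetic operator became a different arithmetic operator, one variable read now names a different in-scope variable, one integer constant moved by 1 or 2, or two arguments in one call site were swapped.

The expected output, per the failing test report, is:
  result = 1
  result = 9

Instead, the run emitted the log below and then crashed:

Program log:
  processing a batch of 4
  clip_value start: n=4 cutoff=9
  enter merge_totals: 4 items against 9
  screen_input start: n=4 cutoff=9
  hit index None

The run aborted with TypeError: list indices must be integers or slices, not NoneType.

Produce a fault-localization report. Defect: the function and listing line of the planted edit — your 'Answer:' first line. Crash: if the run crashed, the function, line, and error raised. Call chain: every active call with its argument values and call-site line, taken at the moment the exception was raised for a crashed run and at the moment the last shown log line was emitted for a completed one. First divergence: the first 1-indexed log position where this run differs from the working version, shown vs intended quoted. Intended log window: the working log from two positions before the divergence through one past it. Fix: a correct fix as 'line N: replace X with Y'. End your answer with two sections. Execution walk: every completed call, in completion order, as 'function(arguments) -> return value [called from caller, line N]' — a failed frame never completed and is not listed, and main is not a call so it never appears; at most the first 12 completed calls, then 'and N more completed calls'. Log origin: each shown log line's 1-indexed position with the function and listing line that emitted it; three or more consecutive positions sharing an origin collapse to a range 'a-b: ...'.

Answer: the defect is in screen_input at line 3.
Key observation: At log position 5 the runs split — shown 'hit index None', but the working version logs 'hit index 1'.
Crash: merge_totals, line 11, TypeError.
Call chain: main -> clip_value([4, 9, 1, 12], 9) (called at line 36) -> merge_totals([4, 9, 1, 12], 9) (called at line 22).
First divergence: position 5 — shown 'hit index None', intended 'hit index 1'.
Intended log window:
  3: enter merge_totals: 4 items against 9
  4: screen_input start: n=4 cutoff=9
  5: hit index 1
  6: tally_events: inputs 27 and 3
Execution walk:
  screen_input([4, 9, 1, 12], 9) -> None  [called from merge_totals, line 9]
Log origin:
  1 — main, line 35
  2 — clip_value, line 21
  3 — merge_totals, line 8
  4 — screen_input, line 2
  5 — merge_totals, line 10
A correct fix: line 3: replace `2` with `0`.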